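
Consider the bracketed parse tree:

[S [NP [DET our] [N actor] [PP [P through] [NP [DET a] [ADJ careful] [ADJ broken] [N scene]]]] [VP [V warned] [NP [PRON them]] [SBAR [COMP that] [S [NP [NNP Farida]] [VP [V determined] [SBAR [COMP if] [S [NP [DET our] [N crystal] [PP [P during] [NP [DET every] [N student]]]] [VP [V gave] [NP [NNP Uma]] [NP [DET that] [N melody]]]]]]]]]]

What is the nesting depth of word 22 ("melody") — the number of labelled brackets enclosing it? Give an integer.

10

The word sits inside N, which is inside NP, inside VP, inside S, inside SBAR, inside VP, inside S, inside SBAR, inside VP, inside S — 10 brackets in all.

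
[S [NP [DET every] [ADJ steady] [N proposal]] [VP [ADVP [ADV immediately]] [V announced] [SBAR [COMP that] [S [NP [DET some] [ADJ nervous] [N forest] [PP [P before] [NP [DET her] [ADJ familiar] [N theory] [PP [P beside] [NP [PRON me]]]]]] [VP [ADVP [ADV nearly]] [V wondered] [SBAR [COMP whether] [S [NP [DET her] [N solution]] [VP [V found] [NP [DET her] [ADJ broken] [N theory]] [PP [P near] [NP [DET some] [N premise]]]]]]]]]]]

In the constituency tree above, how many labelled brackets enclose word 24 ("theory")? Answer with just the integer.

10

The word sits inside N, which is inside NP, inside VP, inside S, inside SBAR, inside VP, inside S, inside SBAR, inside VP, inside S — 10 brackets in all.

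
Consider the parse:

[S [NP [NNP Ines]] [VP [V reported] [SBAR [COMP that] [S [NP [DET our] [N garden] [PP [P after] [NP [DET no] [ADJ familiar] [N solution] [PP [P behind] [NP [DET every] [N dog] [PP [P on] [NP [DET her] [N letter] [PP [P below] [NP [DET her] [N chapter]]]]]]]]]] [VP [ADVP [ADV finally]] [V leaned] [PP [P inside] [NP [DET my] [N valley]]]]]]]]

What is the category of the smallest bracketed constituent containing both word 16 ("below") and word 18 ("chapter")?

PP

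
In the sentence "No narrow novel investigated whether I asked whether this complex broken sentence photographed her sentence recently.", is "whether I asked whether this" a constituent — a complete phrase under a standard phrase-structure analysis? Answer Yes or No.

No

The smallest constituent containing the whole sequence is the subordinate clause [SBAR whether I asked whether this complex broken sentence photographed her sentence recently], but the sequence is only part of it — it straddles the boundary between complementizer "whether" and clause "I asked whether this complex broken sentence photographed her sentence recently".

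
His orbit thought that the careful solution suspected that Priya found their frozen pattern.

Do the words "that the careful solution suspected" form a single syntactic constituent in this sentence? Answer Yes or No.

No

The smallest constituent containing the whole sequence is the subordinate clause [SBAR that the careful solution suspected that Priya found their frozen pattern], but the sequence is only part of it — it straddles the boundary between complementizer "that" and clause "the careful solution suspected that Priya found their frozen pattern".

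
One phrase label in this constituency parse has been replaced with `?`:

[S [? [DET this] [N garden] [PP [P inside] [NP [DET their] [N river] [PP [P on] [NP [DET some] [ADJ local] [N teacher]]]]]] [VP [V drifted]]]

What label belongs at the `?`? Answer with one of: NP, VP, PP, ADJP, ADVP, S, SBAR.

NP

A constituent whose immediate children are DET 'this', N 'garden', PP is a noun phrase: NP.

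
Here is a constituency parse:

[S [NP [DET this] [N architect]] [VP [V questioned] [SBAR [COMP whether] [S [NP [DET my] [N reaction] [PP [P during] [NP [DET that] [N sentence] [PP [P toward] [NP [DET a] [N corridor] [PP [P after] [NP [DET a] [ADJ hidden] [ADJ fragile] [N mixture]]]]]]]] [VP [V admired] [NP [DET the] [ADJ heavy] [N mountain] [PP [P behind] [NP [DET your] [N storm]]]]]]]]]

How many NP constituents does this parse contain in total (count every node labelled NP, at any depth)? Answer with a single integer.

7

Listing each NP by its span: [NP this architect]; [NP my reaction during that sentence toward a corridor after a hidden fragile mixture]; [NP that sentence toward a corridor after a hidden fragile mixture]; [NP a corridor after a hidden fragile mixture]; [NP a hidden fragile mixture]; [NP the heavy mountain behind your storm] … — that makes 7.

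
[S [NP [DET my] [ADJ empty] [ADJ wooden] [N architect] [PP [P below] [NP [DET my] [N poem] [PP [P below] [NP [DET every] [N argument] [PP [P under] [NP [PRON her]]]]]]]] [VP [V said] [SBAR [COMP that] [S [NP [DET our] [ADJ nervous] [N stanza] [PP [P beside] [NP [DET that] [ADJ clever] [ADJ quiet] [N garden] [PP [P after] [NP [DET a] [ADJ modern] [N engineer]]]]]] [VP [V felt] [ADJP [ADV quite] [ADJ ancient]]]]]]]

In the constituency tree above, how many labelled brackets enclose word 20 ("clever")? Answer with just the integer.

8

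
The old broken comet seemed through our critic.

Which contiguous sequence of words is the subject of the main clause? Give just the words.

the old broken comet

In the main clause the verb is "seemed"; the NP preceding it, "the old broken comet", is the subject.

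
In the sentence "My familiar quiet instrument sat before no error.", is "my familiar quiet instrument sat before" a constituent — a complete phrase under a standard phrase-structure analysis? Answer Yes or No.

The sequence begins inside the noun phrase "my familiar quiet instrument" and ends inside the verb phrase "sat before no error"; it crosses a phrase boundary, so no single node in the tree spans exactly those words.

No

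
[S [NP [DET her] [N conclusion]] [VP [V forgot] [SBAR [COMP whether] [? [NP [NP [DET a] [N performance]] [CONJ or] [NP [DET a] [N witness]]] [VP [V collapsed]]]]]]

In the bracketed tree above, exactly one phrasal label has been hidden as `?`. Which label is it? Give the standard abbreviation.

S

The `?` node immediately contains: NP, VP. That is the internal structure of a clause, so the label is S.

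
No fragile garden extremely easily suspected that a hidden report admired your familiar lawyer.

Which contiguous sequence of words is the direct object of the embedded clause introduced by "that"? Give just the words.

your familiar lawyer

"admired" heads the VP of the embedded clause introduced by "that", and "your familiar lawyer" is its direct object.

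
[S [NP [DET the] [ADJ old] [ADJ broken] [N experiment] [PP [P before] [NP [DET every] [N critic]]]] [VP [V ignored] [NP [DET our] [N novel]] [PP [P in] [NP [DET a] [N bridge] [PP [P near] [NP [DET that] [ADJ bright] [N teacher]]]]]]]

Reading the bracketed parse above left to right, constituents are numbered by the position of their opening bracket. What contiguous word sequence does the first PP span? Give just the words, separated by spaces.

before every critic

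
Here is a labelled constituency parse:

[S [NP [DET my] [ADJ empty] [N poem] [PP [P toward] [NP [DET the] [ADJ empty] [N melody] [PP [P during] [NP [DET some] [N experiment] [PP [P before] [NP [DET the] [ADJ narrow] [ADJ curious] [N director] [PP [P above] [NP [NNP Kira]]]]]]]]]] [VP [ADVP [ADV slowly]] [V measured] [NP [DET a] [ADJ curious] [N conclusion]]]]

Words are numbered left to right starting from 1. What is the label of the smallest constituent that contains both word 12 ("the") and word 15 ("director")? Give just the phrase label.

NP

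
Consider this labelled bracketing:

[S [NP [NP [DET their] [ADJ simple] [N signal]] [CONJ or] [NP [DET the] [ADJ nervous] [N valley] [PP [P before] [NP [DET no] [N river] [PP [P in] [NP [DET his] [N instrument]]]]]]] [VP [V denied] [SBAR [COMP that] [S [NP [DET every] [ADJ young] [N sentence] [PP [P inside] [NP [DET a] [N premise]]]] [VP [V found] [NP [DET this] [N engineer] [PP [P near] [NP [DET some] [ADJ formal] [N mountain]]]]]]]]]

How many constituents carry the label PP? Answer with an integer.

4

Scanning left to right, an opening `[PP` appears at word positions 8, 11, 19, 25 — 4 in total.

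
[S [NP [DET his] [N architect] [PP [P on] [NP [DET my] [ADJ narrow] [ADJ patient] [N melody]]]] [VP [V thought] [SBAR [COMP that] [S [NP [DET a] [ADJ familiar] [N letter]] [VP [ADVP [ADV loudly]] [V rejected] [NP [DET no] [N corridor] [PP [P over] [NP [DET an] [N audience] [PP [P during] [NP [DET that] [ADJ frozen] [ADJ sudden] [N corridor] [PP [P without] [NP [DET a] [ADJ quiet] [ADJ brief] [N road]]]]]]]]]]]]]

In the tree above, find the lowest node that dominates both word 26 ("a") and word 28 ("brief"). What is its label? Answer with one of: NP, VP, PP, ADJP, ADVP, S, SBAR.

NP

Word 26 lies under S → VP → SBAR → S → VP → NP → PP → NP → PP → NP → PP → NP → DET; word 28 lies under S → VP → SBAR → S → VP → NP → PP → NP → PP → NP → PP → NP → ADJ. The lowest shared node is the NP.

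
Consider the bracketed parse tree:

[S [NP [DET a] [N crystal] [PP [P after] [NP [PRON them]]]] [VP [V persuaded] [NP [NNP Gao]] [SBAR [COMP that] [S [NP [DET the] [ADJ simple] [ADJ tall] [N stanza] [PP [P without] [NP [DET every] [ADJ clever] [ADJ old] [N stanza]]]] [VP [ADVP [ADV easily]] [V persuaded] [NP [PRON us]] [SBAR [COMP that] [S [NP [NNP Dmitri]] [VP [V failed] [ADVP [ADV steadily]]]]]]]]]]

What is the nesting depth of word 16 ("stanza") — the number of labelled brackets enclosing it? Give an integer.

Counting open brackets not yet closed at "stanza": [S [VP [SBAR [S [NP [PP [NP [N = 8.

8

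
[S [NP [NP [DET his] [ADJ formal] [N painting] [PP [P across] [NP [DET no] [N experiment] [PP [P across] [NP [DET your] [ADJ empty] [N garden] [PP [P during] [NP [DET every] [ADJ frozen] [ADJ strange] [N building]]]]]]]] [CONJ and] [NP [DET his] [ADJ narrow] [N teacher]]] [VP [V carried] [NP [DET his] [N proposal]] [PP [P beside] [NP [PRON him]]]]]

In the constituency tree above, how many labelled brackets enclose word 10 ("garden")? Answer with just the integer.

8

Counting open brackets not yet closed at "garden": [S [NP [NP [PP [NP [PP [NP [N = 8.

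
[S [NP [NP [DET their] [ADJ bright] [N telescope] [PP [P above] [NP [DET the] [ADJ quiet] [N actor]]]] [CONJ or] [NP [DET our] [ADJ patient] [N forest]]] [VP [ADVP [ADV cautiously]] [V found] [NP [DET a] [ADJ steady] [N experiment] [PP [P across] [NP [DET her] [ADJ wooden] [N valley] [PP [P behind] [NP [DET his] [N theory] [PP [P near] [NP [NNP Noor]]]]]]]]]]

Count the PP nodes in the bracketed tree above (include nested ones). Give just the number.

Listing each PP by its span: [PP above the quiet actor]; [PP across her wooden valley behind his theory near Noor]; [PP behind his theory near Noor]; [PP near Noor] — that makes 4.

4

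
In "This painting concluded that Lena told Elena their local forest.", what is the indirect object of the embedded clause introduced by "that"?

Within the embedded clause introduced by "that", the indirect object of "told" is "Elena".

Elena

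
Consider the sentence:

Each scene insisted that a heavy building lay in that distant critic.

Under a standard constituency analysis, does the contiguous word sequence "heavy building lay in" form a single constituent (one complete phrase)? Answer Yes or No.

No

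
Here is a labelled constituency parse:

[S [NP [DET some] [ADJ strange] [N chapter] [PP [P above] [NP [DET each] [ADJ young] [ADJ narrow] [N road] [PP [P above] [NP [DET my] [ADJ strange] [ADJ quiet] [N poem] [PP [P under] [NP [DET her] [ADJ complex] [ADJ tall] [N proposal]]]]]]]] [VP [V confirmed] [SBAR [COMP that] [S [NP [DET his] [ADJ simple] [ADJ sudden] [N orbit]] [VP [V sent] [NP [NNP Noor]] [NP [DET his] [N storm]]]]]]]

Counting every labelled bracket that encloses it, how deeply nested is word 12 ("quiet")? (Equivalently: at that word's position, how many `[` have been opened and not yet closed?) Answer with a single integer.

7

Path from the root down to the word: S → NP → PP → NP → PP → NP → ADJ. That is 7 enclosing brackets.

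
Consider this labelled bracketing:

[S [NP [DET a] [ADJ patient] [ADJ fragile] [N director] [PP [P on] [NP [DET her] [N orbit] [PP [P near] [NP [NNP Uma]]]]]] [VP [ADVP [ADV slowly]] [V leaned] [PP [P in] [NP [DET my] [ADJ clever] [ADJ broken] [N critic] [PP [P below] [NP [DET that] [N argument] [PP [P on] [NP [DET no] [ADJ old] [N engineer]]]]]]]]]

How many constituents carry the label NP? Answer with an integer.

6

Listing each NP by its span: [NP a patient fragile director on her orbit near Uma]; [NP her orbit near Uma]; [NP Uma]; [NP my clever broken critic below that argument on no old engineer]; [NP that argument on no old engineer]; [NP no old engineer] — that makes 6.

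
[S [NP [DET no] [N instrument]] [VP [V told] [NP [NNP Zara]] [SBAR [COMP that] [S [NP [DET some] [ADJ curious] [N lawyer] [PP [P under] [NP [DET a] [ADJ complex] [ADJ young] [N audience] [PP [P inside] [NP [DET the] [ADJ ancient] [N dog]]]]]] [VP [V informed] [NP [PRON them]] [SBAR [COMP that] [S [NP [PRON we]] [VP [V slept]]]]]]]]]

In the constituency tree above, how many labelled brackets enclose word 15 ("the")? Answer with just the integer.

10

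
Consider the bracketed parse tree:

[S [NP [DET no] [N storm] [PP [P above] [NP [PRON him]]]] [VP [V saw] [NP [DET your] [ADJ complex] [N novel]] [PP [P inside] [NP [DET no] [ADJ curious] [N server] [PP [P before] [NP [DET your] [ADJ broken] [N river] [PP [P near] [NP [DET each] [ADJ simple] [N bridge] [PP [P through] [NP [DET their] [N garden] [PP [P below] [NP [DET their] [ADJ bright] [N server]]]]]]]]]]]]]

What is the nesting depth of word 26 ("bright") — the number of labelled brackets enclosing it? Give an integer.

13

Path from the root down to the word: S → VP → PP → NP → PP → NP → PP → NP → PP → NP → PP → NP → ADJ. That is 13 enclosing brackets.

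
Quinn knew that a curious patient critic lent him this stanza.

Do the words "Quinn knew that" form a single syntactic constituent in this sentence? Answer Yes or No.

The smallest constituent containing the whole sequence is the clause [S Quinn knew that a curious patient critic lent him this stanza], but the sequence is only part of it — it straddles the boundary between noun phrase "Quinn" and verb phrase "knew that a curious patient critic lent him this stanza".

No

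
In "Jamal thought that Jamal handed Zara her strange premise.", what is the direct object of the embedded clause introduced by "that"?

her strange premise

Within the embedded clause introduced by "that", the direct object of "handed" is "her strange premise".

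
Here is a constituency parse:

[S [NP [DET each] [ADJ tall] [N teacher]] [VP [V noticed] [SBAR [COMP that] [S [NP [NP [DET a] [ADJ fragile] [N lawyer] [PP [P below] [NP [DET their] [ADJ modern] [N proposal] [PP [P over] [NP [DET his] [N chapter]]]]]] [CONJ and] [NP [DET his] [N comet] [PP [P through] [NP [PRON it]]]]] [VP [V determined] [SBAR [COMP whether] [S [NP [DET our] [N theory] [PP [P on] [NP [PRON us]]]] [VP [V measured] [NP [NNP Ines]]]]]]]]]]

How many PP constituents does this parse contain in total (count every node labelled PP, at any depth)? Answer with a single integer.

4

Scanning left to right, an opening `[PP` appears at word positions 9, 13, 19, 25 — 4 in total.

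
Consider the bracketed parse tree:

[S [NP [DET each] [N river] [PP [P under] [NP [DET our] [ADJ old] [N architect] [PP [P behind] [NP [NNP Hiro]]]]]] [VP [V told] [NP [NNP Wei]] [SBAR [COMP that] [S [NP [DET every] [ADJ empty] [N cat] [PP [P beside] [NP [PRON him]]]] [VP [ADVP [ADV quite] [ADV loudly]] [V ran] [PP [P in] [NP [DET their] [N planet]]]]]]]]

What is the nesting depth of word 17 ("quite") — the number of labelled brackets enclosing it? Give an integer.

The word sits inside ADV, which is inside ADVP, inside VP, inside S, inside SBAR, inside VP, inside S — 7 brackets in all.

7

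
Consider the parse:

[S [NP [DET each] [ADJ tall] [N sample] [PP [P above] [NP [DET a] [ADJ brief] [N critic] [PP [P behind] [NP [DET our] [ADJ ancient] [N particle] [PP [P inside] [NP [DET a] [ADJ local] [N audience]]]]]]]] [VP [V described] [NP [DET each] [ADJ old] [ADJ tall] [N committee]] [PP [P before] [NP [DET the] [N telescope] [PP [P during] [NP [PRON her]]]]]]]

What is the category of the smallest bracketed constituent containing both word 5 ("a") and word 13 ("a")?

NP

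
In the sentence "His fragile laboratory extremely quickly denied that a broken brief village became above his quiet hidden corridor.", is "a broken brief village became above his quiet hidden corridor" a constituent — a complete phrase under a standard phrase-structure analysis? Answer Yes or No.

Yes

"a broken brief village became above his quiet hidden corridor" is exactly the clause [S a broken brief village became above his quiet hidden corridor], a complete constituent.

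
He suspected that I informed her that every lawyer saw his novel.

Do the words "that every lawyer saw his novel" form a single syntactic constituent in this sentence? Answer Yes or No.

Yes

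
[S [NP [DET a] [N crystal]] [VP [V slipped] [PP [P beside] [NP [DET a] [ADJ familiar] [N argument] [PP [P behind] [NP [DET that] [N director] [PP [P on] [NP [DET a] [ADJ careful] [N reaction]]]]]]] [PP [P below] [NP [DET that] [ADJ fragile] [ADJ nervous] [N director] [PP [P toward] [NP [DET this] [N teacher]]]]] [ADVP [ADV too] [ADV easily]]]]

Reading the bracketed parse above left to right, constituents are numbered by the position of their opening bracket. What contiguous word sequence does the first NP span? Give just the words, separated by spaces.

The NP opening brackets appear, in order, over: "a crystal"; "a familiar argument behind that director on a careful reaction"; "that director on a careful reaction"; "a careful reaction"; "that fragile nervous director toward this teacher"; "this teacher". The first one spans "a crystal".

a crystal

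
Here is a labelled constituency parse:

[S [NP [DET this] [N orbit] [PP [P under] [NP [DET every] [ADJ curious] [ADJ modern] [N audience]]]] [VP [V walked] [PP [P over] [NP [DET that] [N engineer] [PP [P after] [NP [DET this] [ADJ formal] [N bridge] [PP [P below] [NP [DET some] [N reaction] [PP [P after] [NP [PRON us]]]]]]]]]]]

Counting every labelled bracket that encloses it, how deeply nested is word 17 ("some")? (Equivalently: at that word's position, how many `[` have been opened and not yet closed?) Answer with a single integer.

9

The word sits inside DET, which is inside NP, inside PP, inside NP, inside PP, inside NP, inside PP, inside VP, inside S — 9 brackets in all.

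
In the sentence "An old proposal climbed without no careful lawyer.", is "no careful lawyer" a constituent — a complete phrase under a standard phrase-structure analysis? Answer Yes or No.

The sequence corresponds to a single NP node — the noun phrase "no careful lawyer".

Yes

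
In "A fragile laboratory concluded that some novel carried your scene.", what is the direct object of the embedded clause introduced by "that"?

"carried" heads the VP of the embedded clause introduced by "that", and "your scene" is its direct object.

your scene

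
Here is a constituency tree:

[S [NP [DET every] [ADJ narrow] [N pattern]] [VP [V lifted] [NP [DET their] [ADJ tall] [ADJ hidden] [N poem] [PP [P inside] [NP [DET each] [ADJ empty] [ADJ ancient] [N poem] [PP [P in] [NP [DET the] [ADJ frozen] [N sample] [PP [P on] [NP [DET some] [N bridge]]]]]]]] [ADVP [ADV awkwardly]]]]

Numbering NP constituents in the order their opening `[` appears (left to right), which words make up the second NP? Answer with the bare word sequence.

their tall hidden poem inside each empty ancient poem in the frozen sample on some bridge

In left-to-right order the NP constituents are "every narrow pattern"; "their tall hidden poem inside each empty ancient poem in the frozen sample on some bridge"; "each empty ancient poem in the frozen sample on some bridge"; "the frozen sample on some bridge"; "some bridge". Number 2 is "their tall hidden poem inside each empty ancient poem in the frozen sample on some bridge".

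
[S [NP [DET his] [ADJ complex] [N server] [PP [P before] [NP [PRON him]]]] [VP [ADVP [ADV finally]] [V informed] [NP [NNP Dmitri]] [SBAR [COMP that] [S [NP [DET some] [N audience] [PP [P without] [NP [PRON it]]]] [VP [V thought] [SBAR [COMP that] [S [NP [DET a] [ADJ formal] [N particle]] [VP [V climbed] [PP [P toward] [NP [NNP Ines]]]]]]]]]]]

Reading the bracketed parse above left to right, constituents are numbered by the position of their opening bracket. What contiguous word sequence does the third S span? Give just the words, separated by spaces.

a formal particle climbed toward Ines

In left-to-right order the S constituents are "his complex server before him finally informed Dmitri that some audience without it thought that a formal particle climbed toward Ines"; "some audience without it thought that a formal particle climbed toward Ines"; "a formal particle climbed toward Ines". Number 3 is "a formal particle climbed toward Ines".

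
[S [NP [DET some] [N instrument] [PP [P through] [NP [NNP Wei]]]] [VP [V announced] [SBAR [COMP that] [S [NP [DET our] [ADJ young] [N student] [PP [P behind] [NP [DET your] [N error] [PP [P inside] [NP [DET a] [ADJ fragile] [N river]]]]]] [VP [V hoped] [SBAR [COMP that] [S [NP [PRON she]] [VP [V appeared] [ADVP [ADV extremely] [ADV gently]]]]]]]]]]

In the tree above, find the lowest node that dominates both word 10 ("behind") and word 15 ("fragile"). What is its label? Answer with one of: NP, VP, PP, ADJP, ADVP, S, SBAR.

Both words fall inside [PP behind your error inside a fragile river] (words 10–16), and no smaller constituent contains them both. Label: PP.

PP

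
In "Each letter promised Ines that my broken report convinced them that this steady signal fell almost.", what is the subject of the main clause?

each letter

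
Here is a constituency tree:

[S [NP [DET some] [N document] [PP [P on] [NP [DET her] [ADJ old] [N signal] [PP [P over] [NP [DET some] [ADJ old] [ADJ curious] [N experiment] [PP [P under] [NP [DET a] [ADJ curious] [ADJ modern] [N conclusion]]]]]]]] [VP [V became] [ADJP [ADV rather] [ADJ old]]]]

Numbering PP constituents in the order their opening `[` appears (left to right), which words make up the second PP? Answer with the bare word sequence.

over some old curious experiment under a curious modern conclusion

The PP opening brackets appear, in order, over: "on her old signal over some old curious experiment under a curious modern conclusion"; "over some old curious experiment under a curious modern conclusion"; "under a curious modern conclusion". The second one spans "over some old curious experiment under a curious modern conclusion".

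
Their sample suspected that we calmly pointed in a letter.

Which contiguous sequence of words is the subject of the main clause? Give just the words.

In the main clause the verb is "suspected"; the NP preceding it, "their sample", is the subject.

their sample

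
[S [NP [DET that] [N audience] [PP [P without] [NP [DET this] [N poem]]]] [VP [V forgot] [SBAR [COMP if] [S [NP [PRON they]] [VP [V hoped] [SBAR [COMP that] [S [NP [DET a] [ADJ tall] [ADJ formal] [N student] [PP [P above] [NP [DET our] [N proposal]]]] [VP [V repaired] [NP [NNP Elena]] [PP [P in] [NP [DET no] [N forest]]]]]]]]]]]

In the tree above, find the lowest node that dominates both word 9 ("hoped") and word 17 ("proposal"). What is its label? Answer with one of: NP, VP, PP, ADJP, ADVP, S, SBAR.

Both words fall inside [VP hoped that a tall formal student above our proposal repaired Elena in no forest] (words 9–22), and no smaller constituent contains them both. Label: VP.

VP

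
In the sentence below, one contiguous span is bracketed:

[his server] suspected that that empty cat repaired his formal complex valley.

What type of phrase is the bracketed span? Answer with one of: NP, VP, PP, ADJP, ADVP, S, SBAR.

NP

The span is built around the noun "server" — a noun phrase (NP).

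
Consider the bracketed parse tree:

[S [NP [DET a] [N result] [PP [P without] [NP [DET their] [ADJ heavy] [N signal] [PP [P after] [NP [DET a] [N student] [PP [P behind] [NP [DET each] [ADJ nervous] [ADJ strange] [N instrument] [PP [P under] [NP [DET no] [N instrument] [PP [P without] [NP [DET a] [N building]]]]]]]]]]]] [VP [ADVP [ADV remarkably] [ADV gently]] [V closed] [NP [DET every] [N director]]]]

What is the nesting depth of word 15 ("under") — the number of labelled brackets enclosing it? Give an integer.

10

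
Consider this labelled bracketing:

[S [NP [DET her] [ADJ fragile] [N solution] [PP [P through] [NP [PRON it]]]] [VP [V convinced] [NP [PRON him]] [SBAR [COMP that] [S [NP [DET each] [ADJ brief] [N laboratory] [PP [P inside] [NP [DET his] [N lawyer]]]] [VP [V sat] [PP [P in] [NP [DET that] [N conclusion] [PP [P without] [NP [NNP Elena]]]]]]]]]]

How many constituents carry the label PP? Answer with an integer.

Listing each PP by its span: [PP through it]; [PP inside his lawyer]; [PP in that conclusion without Elena]; [PP without Elena] — that makes 4.

4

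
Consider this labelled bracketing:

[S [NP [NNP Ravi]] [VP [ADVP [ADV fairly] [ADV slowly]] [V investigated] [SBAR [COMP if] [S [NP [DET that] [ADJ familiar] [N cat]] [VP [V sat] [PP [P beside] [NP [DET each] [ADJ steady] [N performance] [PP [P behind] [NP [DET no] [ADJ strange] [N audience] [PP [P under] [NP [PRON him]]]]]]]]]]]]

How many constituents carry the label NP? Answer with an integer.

5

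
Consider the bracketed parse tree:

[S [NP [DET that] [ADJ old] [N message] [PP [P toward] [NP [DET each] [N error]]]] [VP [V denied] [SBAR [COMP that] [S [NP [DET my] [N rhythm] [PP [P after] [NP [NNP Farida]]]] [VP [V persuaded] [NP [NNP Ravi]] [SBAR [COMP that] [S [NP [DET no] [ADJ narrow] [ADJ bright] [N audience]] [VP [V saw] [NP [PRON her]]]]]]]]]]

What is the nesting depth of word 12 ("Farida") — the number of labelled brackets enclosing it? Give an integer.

Counting open brackets not yet closed at "Farida": [S [VP [SBAR [S [NP [PP [NP [NNP = 8.

8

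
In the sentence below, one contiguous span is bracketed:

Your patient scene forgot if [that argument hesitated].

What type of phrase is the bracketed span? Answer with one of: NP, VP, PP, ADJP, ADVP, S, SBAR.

S

"hesitated" is the head of the bracketed span, so the span is a clause: S.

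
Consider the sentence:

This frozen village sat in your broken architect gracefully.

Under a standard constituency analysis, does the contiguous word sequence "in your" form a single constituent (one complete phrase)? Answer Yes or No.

The smallest constituent containing the whole sequence is the prepositional phrase [PP in your broken architect], but the sequence is only part of it — it straddles the boundary between preposition "in" and noun phrase "your broken architect".

No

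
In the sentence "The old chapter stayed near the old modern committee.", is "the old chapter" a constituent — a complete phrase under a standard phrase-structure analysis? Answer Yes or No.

"the old chapter" is exactly the noun phrase [NP the old chapter], a complete constituent.

Yes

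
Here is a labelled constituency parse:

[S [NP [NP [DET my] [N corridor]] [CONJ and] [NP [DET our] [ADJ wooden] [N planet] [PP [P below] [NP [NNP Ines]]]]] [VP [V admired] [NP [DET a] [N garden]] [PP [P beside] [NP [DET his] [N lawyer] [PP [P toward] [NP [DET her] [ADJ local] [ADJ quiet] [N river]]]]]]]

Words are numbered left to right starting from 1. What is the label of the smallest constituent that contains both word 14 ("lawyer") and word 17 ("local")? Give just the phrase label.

NP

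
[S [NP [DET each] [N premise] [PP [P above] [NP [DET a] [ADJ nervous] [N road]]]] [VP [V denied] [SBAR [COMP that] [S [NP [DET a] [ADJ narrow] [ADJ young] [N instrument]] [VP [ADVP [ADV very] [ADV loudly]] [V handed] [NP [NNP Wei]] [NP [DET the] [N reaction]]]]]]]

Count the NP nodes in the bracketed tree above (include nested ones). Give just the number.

5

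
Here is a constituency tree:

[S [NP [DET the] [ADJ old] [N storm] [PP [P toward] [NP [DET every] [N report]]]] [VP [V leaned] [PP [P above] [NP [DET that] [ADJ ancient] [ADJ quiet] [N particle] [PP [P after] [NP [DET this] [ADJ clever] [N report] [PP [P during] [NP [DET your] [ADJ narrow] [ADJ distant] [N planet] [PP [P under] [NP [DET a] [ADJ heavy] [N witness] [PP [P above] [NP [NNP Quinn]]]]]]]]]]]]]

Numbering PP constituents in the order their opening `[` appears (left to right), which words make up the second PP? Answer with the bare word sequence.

In left-to-right order the PP constituents are "toward every report"; "above that ancient quiet particle after this clever report during your narrow distant planet under a heavy witness above Quinn"; "after this clever report during your narrow distant planet under a heavy witness above Quinn"; "during your narrow distant planet under a heavy witness above Quinn"; "under a heavy witness above Quinn"; "above Quinn". Number 2 is "above that ancient quiet particle after this clever report during your narrow distant planet under a heavy witness above Quinn".

above that ancient quiet particle after this clever report during your narrow distant planet under a heavy witness above Quinn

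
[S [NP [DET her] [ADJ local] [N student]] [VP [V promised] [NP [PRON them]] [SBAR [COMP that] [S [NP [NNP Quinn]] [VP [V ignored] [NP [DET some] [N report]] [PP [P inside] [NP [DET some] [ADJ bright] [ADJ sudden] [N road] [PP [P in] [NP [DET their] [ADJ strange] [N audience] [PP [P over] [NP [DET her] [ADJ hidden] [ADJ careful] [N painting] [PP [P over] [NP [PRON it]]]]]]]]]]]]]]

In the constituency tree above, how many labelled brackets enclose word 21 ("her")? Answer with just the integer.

Counting open brackets not yet closed at "her": [S [VP [SBAR [S [VP [PP [NP [PP [NP [PP [NP [DET = 12.

12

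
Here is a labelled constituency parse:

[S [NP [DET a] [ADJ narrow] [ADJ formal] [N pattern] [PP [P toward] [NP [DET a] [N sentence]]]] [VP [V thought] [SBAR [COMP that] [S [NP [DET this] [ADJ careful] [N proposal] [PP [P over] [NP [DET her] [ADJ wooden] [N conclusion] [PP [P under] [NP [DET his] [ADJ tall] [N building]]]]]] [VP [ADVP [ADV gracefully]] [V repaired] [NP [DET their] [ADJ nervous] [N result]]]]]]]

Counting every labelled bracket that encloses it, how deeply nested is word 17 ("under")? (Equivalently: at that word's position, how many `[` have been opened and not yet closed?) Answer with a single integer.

9

Path from the root down to the word: S → VP → SBAR → S → NP → PP → NP → PP → P. That is 9 enclosing brackets.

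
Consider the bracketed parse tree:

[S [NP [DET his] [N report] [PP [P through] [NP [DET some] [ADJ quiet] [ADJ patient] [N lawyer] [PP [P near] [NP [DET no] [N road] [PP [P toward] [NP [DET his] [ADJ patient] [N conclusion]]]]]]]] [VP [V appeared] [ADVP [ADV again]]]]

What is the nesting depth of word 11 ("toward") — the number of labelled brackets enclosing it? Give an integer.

8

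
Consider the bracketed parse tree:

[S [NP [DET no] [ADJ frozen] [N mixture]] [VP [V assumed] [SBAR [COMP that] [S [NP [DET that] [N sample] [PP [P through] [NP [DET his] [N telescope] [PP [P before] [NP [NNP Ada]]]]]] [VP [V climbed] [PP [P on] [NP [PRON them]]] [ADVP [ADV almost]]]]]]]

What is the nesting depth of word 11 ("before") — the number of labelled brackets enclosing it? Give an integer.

9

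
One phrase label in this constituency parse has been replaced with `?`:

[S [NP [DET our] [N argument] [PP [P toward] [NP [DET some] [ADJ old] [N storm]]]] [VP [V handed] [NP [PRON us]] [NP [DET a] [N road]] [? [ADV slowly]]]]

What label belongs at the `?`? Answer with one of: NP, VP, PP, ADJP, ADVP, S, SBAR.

A constituent whose immediate children are ADV 'slowly' is an adverb phrase: ADVP.

ADVP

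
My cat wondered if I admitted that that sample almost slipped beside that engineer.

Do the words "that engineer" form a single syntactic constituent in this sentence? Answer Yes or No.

Yes

These words form the whole noun phrase headed by "engineer", so yes — one constituent.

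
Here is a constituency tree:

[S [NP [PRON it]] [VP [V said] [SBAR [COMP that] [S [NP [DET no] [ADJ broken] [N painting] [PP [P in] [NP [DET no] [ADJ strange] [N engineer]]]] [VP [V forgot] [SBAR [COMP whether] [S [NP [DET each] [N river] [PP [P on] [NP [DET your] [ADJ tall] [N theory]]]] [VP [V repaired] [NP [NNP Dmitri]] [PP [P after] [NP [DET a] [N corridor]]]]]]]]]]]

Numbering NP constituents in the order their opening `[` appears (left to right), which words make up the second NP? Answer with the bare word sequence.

no broken painting in no strange engineer

In left-to-right order the NP constituents are "it"; "no broken painting in no strange engineer"; "no strange engineer"; "each river on your tall theory"; "your tall theory"; "Dmitri"; "a corridor". Number 2 is "no broken painting in no strange engineer".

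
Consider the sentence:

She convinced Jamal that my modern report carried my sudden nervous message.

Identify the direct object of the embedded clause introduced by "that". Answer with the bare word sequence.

The verb of the embedded clause introduced by "that" is "carried"; its direct object is the NP "my sudden nervous message".

my sudden nervous message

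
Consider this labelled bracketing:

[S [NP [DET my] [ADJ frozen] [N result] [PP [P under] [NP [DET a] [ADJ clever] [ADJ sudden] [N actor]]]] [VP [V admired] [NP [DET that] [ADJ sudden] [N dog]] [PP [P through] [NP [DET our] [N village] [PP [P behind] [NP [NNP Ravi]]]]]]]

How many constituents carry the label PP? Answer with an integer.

3

Scanning left to right, an opening `[PP` appears at word positions 4, 13, 16 — 3 in total.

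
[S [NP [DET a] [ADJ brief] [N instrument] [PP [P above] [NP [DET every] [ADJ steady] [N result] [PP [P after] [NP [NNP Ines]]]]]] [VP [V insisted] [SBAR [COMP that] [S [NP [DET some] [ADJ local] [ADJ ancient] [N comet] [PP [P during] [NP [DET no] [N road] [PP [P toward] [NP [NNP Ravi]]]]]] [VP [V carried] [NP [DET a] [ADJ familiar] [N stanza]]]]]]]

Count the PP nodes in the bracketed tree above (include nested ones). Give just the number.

4

The PP constituents are: [PP above every steady result after Ines]; [PP after Ines]; [PP during no road toward Ravi]; [PP toward Ravi]. Total: 4.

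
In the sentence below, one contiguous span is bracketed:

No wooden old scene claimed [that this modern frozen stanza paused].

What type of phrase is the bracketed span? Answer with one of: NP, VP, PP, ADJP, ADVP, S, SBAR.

SBAR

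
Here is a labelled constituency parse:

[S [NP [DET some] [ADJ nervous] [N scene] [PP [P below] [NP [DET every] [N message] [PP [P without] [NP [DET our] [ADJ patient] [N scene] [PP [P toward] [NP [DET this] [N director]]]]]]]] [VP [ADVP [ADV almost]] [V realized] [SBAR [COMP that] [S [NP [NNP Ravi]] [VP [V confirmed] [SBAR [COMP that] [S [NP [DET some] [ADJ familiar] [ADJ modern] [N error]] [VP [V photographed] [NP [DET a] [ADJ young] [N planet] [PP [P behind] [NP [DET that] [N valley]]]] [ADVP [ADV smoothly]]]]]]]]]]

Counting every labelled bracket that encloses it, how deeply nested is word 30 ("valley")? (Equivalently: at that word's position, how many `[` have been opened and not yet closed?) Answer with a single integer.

12

Path from the root down to the word: S → VP → SBAR → S → VP → SBAR → S → VP → NP → PP → NP → N. That is 12 enclosing brackets.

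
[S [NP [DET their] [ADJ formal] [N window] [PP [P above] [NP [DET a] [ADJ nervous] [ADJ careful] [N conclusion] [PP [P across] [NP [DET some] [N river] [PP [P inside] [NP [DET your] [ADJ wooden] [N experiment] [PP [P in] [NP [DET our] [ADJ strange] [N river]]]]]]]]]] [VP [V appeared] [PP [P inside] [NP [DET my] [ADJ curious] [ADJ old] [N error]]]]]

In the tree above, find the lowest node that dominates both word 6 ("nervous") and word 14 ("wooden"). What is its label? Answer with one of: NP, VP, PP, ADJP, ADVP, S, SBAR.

NP

Word 6 lies under S → NP → PP → NP → ADJ; word 14 lies under S → NP → PP → NP → PP → NP → PP → NP → ADJ. The lowest shared node is the NP.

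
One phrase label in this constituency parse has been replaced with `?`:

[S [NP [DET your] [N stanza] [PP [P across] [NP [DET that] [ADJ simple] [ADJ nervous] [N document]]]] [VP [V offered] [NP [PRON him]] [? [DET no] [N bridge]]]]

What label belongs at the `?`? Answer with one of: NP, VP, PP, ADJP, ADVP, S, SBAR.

Looking at what the `?` directly dominates — DET 'no', N 'bridge' — this is a noun phrase (NP).

NP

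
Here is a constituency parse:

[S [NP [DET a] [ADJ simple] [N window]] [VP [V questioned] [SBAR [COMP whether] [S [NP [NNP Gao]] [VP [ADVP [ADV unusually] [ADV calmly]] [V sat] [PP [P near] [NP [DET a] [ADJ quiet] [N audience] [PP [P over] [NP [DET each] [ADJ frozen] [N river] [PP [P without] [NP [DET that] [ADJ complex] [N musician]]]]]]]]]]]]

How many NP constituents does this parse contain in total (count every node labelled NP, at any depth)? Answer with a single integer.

5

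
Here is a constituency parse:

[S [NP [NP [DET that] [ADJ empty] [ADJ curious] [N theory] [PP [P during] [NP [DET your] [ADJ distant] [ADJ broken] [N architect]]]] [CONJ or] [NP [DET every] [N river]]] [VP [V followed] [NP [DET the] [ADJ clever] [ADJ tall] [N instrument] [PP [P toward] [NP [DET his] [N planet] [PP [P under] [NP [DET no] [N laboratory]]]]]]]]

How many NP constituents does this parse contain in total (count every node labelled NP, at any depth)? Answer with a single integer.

7

The NP constituents are: [NP that empty curious theory during your distant broken architect or every river]; [NP that empty curious theory during your distant broken architect]; [NP your distant broken architect]; [NP every river]; [NP the clever tall instrument toward his planet under no laboratory]; [NP his planet under no laboratory] …. Total: 7.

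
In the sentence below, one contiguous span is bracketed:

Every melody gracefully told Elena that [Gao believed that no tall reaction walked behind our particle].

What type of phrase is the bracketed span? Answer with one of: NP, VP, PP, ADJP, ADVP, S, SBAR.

S

The bracketed span "Gao believed that no tall reaction walked behind our particle" is headed by "believed", making it a clause (S).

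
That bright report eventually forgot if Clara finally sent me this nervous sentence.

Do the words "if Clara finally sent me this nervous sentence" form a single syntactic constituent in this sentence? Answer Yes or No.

Yes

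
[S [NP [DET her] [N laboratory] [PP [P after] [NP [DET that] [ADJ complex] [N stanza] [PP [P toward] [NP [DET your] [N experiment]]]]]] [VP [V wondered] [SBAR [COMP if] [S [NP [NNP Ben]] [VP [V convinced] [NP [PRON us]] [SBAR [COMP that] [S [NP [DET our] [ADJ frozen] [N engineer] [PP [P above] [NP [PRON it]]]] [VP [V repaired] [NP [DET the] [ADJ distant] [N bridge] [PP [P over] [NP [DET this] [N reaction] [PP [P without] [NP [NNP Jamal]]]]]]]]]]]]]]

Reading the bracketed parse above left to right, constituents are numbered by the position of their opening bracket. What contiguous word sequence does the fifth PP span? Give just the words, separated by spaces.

The PP opening brackets appear, in order, over: "after that complex stanza toward your experiment"; "toward your experiment"; "above it"; "over this reaction without Jamal"; "without Jamal". The fifth one spans "without Jamal".

without Jamal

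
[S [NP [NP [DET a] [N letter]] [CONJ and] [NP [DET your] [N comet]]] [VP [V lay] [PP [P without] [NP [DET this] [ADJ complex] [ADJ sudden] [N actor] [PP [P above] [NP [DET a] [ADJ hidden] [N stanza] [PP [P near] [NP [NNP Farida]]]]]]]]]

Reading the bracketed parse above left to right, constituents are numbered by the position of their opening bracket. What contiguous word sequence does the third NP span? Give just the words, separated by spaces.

Opening `[NP` markers occur at word positions 1, 1, 4, 8, 13, 17; the third of these opens the constituent [NP your comet].

your comet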